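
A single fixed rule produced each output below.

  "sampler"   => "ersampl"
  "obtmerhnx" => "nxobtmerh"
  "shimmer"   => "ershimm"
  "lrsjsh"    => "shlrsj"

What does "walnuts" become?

What's happening: move the last 2 characters to the front (rotate right by 2).
Applying that to "walnuts" gives "tswalnu".

tswalnu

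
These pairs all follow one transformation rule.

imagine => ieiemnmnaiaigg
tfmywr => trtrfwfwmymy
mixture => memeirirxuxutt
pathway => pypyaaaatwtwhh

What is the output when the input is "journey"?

The transformation: double every character, then take characters alternately from the front and the back (1st, last, 2nd, 2nd-last, ...).
On "journey" that produces "jyjyoeoeununrr".

jyjyoeoeununrr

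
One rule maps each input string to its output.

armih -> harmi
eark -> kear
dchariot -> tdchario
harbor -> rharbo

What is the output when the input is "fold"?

dfol

What's happening: move the last character to the front.
Doing the same to "fold": "dfol".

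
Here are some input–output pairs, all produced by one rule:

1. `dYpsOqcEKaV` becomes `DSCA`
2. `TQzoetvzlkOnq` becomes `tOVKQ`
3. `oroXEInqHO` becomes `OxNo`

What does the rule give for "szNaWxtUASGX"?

SATs

The transformation: flip the case of every letter, then keep one character in every 3, starting at position 1 (positions 1st, 4th, 7th, ...).
"szNaWxtUASGX" → "SZnAwXTuasgx" → "SATs".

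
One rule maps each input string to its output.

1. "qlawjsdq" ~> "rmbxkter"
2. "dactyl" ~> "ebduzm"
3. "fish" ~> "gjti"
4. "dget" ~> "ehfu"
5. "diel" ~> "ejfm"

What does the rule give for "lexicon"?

Looking at the pairs, the operation is to shift every letter 1 place forward in the alphabet (wrapping around).
So "lexicon" becomes "mfyjdpo".

mfyjdpo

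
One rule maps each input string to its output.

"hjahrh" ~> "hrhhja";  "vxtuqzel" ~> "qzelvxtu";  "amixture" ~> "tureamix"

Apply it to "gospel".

pelgos

Rule — swap the front and back halves of the string.
Applying that to "gospel" gives "pelgos".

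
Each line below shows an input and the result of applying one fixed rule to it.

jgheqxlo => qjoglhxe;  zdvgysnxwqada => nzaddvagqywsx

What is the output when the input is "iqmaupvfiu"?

piuqimfavu

The transformation: take characters alternately from the front and the back (1st, last, 2nd, 2nd-last, ...), then move the last character to the front.
On "iqmaupvfiu": the first step gives "iuqimfavup", and the second then gives "piuqimfavu".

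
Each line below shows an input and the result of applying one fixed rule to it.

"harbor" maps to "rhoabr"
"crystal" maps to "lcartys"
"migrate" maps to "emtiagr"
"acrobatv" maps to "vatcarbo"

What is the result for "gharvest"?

The pattern: take characters alternately from the front and the back (1st, last, 2nd, 2nd-last, ...), then swap each adjacent pair of characters (1↔2, 3↔4, ...).
Working it through for "gharvest": intermediate "gthsaerv", final "tgsheavr".

tgsheavr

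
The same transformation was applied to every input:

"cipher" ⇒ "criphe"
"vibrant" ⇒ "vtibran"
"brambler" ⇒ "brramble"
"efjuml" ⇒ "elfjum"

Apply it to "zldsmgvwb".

zbldsmgvw

Each output is the input with this applied: swap the first and last characters, then move the last character to the front.
"zldsmgvwb" → "bldsmgvwz" → "zbldsmgvw".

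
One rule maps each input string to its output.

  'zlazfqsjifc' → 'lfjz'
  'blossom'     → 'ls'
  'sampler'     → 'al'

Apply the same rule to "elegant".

la

What's happening: swap the first and last characters, then keep one character in every 3, starting at position 2 (positions 2nd, 5th, 8th, ...).
"elegant" → "tlegane" → "la".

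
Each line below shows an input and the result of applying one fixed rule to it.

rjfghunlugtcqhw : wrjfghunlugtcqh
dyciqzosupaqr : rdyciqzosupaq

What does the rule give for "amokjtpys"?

samokjtpy

What's happening: move the last character to the front.
Applying that to "amokjtpys" gives "samokjtpy".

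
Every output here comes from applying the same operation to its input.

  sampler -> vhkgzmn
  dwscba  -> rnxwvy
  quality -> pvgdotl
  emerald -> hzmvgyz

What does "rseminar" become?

nzhdivmm

Each output is the input with this applied: move the first character to the end, then shift every letter 5 places backward in the alphabet (wrapping around).
Starting from "rseminar": after the first operation, "seminarr"; after the second, "nzhdivmm".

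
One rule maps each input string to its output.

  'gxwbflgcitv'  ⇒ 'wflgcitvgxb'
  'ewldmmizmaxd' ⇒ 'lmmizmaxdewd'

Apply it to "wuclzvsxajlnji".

The rule is to move the first 3 characters to the end (rotate left by 3), then swap the first and last characters.
On "wuclzvsxajlnji": the first step gives "lzvsxajlnjiwuc", and the second then gives "czvsxajlnjiwul".

czvsxajlnjiwul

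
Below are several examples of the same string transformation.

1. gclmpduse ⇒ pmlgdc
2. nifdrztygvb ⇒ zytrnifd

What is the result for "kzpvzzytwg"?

What's happening: delete the last 3 characters, then sort the characters into reverse alphabetical order.
Doing the same to "kzpvzzytwg": "zzzyvpk".

zzzyvpk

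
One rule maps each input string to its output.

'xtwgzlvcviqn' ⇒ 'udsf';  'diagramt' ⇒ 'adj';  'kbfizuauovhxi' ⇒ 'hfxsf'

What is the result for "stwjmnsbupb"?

The pattern: shift every letter 3 places backward in the alphabet (wrapping around), then keep one character in every 3, starting at position 1 (positions 1st, 4th, 7th, ...).
So "stwjmnsbupb" becomes "pgpm".

pgpm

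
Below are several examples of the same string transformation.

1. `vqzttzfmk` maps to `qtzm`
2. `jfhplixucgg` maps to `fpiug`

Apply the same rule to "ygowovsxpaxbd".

Looking at the pairs, the operation is to keep every other character starting from the second (positions 2nd, 4th, 6th, ...).
So "ygowovsxpaxbd" becomes "gwvxab".

gwvxab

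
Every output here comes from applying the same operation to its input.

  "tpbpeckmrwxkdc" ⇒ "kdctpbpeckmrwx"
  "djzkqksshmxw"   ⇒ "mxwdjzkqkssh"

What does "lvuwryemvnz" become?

Rule — move the last 3 characters to the front (rotate right by 3).
Doing the same to "lvuwryemvnz": "vnzlvuwryem".

vnzlvuwryem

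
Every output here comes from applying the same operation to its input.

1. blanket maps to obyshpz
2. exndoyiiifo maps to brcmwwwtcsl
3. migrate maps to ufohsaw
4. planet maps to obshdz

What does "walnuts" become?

What's happening: shift every letter 12 places backward in the alphabet (wrapping around), then move the first 2 characters to the end (rotate left by 2).
Starting from "walnuts": after the first operation, "kozbihg"; after the second, "zbihgko".

zbihgko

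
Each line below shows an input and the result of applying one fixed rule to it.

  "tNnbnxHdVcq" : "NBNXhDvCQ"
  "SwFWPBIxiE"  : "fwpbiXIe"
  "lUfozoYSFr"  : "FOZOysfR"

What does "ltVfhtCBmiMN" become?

In each case the input is transformed by: delete the first 2 characters, then flip the case of every letter.
Starting from "ltVfhtCBmiMN": after the first operation, "VfhtCBmiMN"; after the second, "vFHTcbMImn".
(Check on "lUfozoYSFr": → "fozoYSFr" → "FOZOysfR" ✓)

vFHTcbMImn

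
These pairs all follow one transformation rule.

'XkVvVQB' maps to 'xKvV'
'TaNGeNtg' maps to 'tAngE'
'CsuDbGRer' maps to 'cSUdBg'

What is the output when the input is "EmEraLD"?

The transformation: delete the last 3 characters, then flip the case of every letter.
On "EmEraLD": the first step gives "EmEr", and the second then gives "eMeR".

eMeR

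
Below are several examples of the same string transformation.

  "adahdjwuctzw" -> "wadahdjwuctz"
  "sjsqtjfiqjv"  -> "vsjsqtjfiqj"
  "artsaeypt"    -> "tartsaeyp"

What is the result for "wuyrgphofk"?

Looking at the pairs, the operation is to move the last character to the front.
On "wuyrgphofk" that produces "kwuyrgphof".

kwuyrgphof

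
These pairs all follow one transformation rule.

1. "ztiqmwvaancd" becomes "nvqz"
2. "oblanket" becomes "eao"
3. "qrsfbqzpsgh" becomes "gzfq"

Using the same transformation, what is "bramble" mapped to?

emb

Each output is the input with this applied: keep one character in every 3, starting at position 1 (positions 1st, 4th, 7th, ...), then reverse the string.
Starting from "bramble": after the first operation, "bme"; after the second, "emb".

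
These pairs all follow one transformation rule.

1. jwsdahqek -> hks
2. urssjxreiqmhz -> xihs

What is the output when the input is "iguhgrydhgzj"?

Each output is the input with this applied: keep one character in every 3, starting at position 3 (positions 3rd, 6th, 9th, ...), then move the first character to the end.
For "iguhgrydhgzj", step one produces "urhj"; step two turns that into "rhju".

rhju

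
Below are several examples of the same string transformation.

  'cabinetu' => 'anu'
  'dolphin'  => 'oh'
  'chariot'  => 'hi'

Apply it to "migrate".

The transformation: keep one character in every 3, starting at position 2 (positions 2nd, 5th, 8th, ...).
So "migrate" becomes "ia".

ia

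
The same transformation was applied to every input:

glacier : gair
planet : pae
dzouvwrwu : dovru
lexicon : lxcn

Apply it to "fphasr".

In each case the input is transformed by: keep every other character starting from the first (positions 1st, 3rd, 5th, ...).
Applying that to "fphasr" gives "fhs".

fhs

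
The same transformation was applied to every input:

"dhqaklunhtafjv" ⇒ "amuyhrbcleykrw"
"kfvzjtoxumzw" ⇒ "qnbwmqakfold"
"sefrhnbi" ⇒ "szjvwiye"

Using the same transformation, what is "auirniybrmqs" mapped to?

Looking at the pairs, the operation is to move the last 2 characters to the front (rotate right by 2), then shift every letter 9 places backward in the alphabet (wrapping around).
"auirniybrmqs" → "qsauirniybrm" → "hjrlziezpsid".

hjrlziezpsid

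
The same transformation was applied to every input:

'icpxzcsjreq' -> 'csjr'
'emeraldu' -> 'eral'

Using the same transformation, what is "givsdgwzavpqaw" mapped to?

The transformation: move the last 2 characters to the front (rotate right by 2), then keep only the last 4 characters.
On "givsdgwzavpqaw": the first step gives "awgivsdgwzavpq", and the second then gives "avpq".
(Check on "emeraldu": → "duemeral" → "eral" ✓)

avpq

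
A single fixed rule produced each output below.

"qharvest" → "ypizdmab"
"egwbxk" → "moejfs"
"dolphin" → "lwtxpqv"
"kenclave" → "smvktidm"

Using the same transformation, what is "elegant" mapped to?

mtmoivb

The pattern: shift every letter 8 places forward in the alphabet (wrapping around).
"elegant" → "mtmoivb".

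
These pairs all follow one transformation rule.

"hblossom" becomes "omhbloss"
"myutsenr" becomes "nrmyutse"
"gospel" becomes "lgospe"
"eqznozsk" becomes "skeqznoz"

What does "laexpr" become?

The transformation: swap the front and back halves of the string, then move the first 2 characters to the end (rotate left by 2).
"laexpr" → "xprlae" → "rlaexp".

rlaexp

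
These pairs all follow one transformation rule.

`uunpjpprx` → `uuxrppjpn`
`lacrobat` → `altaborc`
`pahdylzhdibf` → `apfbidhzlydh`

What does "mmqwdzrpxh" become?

mmhxprzdwq

What's happening: move the first 2 characters to the end (rotate left by 2), then reverse the string.
Starting from "mmqwdzrpxh": after the first operation, "qwdzrpxhmm"; after the second, "mmhxprzdwq".
(Check on "lacrobat": → "crobatla" → "altaborc" ✓)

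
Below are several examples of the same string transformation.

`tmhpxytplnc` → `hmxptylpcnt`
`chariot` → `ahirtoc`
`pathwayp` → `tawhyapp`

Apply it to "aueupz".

eupuaz

Rule — move the first character to the end, then swap each adjacent pair of characters (1↔2, 3↔4, ...).
Applying both steps to "aueupz": "ueupza", then "eupuaz".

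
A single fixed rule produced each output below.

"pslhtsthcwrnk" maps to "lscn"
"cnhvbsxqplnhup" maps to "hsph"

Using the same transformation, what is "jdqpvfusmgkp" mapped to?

Rule — keep one character in every 3, starting at position 3 (positions 3rd, 6th, 9th, ...).
Doing the same to "jdqpvfusmgkp": "qfmp".

qfmp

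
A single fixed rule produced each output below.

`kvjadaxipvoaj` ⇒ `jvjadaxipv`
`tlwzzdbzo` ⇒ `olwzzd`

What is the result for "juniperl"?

lunip

The pattern: swap the first and last characters, then delete the last 3 characters.
Applying both steps to "juniperl": "luniperj", then "lunip".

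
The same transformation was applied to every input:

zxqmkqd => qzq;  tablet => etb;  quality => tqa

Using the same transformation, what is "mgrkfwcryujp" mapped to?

The rule is to move the last 3 characters to the front (rotate right by 3), then keep every other character starting from the second (positions 2nd, 4th, 6th, ...).
Starting from "mgrkfwcryujp": after the first operation, "ujpmgrkfwcry"; after the second, "jmrfcy".

jmrfcy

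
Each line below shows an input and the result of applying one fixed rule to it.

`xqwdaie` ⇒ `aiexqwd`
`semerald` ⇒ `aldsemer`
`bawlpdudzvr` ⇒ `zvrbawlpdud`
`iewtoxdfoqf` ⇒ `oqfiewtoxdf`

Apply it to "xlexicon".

conxlexi

Rule — move the last 3 characters to the front (rotate right by 3).
On "xlexicon" that produces "conxlexi".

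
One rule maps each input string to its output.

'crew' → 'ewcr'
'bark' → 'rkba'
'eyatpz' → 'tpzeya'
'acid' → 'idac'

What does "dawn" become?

wnda

What's happening: swap the front and back halves of the string.
On "dawn" that produces "wnda".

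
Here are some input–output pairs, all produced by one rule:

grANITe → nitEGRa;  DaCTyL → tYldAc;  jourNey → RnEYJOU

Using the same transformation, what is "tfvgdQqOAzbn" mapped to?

The rule is to flip the case of every letter, then move the first 3 characters to the end (rotate left by 3).
"tfvgdQqOAzbn" → "TFVGDqQoaZBN" → "GDqQoaZBNTFV".

GDqQoaZBNTFV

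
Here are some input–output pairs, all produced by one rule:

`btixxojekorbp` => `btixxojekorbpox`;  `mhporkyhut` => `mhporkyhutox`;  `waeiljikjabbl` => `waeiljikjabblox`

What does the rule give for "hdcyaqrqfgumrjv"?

The pattern: append "ox".
On "hdcyaqrqfgumrjv" that produces "hdcyaqrqfgumrjvox".

hdcyaqrqfgumrjvox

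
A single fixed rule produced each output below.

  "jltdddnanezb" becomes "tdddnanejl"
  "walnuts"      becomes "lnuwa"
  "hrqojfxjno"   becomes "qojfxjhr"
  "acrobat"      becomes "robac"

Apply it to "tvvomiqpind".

vomiqpitv

Looking at the pairs, the operation is to delete the last 2 characters, then move the first 2 characters to the end (rotate left by 2).
Starting from "tvvomiqpind": after the first operation, "tvvomiqpi"; after the second, "vomiqpitv".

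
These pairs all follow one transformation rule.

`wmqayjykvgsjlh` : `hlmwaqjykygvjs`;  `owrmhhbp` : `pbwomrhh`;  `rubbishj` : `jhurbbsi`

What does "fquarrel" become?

Each output is the input with this applied: swap each adjacent pair of characters (1↔2, 3↔4, ...), then move the last 2 characters to the front (rotate right by 2).
For "fquarrel", step one produces "qfaurrle"; step two turns that into "leqfaurr".

leqfaurr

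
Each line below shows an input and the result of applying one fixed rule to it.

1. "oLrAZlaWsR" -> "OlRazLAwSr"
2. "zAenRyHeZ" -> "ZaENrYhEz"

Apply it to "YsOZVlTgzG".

ySozvLtGZg

The pattern: flip the case of every letter.
Applying that to "YsOZVlTgzG" gives "ySozvLtGZg".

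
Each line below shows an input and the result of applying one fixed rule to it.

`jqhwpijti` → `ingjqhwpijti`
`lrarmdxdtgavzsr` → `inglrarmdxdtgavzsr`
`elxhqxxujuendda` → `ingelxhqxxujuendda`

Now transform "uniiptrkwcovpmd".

Rule — prepend "ing".
For "uniiptrkwcovpmd" the result is "inguniiptrkwcovpmd".

inguniiptrkwcovpmd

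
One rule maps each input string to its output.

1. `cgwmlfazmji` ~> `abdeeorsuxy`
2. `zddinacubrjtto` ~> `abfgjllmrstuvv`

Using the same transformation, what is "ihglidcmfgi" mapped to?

aaadeuvxyyz

Each output is the input with this applied: shift every letter 8 places backward in the alphabet (wrapping around), then sort the characters into alphabetical order.
Starting from "ihglidcmfgi": after the first operation, "azydavuexya"; after the second, "aaadeuvxyyz".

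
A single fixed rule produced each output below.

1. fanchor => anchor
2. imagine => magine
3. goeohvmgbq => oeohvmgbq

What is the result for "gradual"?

The pattern: delete the first character.
On "gradual" that produces "radual".

radual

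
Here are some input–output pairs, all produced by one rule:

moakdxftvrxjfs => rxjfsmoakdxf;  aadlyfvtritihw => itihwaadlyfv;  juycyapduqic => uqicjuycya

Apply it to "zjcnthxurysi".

rysizjcnth

Rule — swap the front and back halves of the string, then delete the first 2 characters.
"zjcnthxurysi" → "xurysizjcnth" → "rysizjcnth".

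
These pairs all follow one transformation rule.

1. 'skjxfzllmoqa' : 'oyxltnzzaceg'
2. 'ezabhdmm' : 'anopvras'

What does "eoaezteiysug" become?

ucosnhswmgis

The transformation: shift every letter 12 places backward in the alphabet (wrapping around), then swap the first and last characters.
Working it through for "eoaezteiysug": intermediate "scosnhswmgiu", final "ucosnhswmgis".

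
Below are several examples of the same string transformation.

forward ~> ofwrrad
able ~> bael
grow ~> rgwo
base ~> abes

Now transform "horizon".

In each case the input is transformed by: swap each adjacent pair of characters (1↔2, 3↔4, ...).
Doing the same to "horizon": "ohirozn".

ohirozn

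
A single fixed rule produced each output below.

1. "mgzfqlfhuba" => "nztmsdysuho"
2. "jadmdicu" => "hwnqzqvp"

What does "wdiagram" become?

zjqvnten

In each case the input is transformed by: move the last character to the front, then shift every letter 13 places forward in the alphabet (wrapping around) — i.e. ROT13.
On "wdiagram": the first step gives "mwdiagra", and the second then gives "zjqvnten".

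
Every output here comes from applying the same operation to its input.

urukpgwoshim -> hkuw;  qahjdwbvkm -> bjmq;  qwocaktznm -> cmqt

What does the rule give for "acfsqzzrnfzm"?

afsz

Rule — keep one character in every 3, starting at position 1 (positions 1st, 4th, 7th, ...), then sort the characters into alphabetical order.
Working it through for "acfsqzzrnfzm": intermediate "aszf", final "afsz".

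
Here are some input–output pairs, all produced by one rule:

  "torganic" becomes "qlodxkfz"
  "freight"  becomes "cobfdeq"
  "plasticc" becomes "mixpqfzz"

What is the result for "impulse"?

fjmripb

The rule is to shift every letter 3 places backward in the alphabet (wrapping around).
"impulse" → "fjmripb".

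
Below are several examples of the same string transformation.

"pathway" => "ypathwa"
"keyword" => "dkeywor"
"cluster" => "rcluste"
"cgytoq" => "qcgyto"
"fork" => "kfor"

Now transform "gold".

In each case the input is transformed by: move the last character to the front.
"gold" → "dgol".

dgol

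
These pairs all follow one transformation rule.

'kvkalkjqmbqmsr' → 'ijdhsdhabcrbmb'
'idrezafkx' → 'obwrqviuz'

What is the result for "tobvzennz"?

What's happening: reverse the string, then shift every letter 9 places backward in the alphabet (wrapping around).
Working it through for "tobvzennz": intermediate "znnezvbot", final "qeevqmsfk".

qeevqmsfk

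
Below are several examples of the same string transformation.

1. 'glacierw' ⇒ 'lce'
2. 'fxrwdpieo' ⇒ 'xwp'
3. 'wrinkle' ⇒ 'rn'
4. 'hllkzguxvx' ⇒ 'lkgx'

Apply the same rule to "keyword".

The pattern: keep every other character starting from the second (positions 2nd, 4th, 6th, ...), then delete the last character.
Working it through for "keyword": intermediate "ewr", final "ew".

ew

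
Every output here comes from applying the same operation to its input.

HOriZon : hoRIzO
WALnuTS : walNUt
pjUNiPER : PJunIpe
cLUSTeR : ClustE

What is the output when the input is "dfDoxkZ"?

What's happening: delete the last character, then flip the case of every letter.
Applying both steps to "dfDoxkZ": "dfDoxk", then "DFdOXK".

DFdOXK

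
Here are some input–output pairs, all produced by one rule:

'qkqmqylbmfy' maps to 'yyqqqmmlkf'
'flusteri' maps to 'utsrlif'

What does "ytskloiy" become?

yytsolk

The transformation: sort the characters into reverse alphabetical order, then delete the last character.
"ytskloiy" → "yytsolki" → "yytsolk".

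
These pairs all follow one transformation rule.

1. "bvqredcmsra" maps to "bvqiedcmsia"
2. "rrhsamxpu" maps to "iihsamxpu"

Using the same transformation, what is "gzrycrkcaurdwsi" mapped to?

The rule is to replace every "r" with "i".
Doing the same to "gzrycrkcaurdwsi": "gziycikcauidwsi".

gziycikcauidwsi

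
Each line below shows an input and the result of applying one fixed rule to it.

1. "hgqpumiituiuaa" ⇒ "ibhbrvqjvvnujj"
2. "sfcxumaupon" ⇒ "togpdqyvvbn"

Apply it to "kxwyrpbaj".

lkybxczqs

In each case the input is transformed by: take characters alternately from the front and the back (1st, last, 2nd, 2nd-last, ...), then shift every letter 1 place forward in the alphabet (wrapping around).
Doing the same to "kxwyrpbaj": "lkybxczqs".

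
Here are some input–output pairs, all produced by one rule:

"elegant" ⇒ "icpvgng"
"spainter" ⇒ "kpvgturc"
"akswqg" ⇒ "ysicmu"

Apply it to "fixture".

vwtghkz

The transformation: shift every letter 2 places forward in the alphabet (wrapping around), then move the first 3 characters to the end (rotate left by 3).
"fixture" → "hkzvwtg" → "vwtghkz".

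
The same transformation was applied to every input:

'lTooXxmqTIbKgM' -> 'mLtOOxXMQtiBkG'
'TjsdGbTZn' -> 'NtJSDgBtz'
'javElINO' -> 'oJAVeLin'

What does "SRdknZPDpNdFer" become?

The pattern: move the last character to the front, then flip the case of every letter.
Applying both steps to "SRdknZPDpNdFer": "rSRdknZPDpNdFe", then "RsrDKNzpdPnDfE".

RsrDKNzpdPnDfE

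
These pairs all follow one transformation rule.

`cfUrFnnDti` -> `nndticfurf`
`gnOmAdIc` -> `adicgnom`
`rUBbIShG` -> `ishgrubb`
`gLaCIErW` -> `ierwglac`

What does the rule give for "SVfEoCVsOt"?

What's happening: swap the front and back halves of the string, then convert every letter to lowercase.
Working it through for "SVfEoCVsOt": intermediate "CVsOtSVfEo", final "cvsotsvfeo".
(Check on "cfUrFnnDti": → "nnDticfUrF" → "nndticfurf" ✓)

cvsotsvfeo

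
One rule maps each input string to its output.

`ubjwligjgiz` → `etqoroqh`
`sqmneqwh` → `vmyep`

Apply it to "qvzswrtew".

Rule — shift every letter 8 places forward in the alphabet (wrapping around), then delete the first 3 characters.
For "qvzswrtew", step one produces "ydhaezbme"; step two turns that into "aezbme".

aezbme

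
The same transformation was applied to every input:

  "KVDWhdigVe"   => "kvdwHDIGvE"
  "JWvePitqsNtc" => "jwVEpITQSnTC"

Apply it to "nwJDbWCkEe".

NWjdBwcKeE

The transformation: flip the case of every letter.
For "nwJDbWCkEe" the result is "NWjdBwcKeE".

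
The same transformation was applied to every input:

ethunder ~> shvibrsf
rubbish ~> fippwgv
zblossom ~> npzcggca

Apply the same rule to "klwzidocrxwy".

Rule — shift every letter 12 places backward in the alphabet (wrapping around).
Applying that to "klwzidocrxwy" gives "yzknwrcqflkm".

yzknwrcqflkm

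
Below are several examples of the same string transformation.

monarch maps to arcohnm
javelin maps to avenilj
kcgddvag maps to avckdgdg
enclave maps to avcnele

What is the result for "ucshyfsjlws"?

cyfwhujslss

The rule is to sort the characters into alphabetical order, then take characters alternately from the front and the back (1st, last, 2nd, 2nd-last, ...).
Applying both steps to "ucshyfsjlws": "cfhjlsssuwy", then "cyfwhujslss".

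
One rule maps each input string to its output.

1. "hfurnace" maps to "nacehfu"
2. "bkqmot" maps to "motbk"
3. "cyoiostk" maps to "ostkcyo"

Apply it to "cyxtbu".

The rule is to swap the front and back halves of the string, then delete the last character.
For "cyxtbu", step one produces "tbucyx"; step two turns that into "tbucy".

tbucy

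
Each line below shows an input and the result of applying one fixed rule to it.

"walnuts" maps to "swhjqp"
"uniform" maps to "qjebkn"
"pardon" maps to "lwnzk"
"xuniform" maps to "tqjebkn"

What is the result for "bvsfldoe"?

xrobhzk

The rule is to shift every letter 4 places backward in the alphabet (wrapping around), then delete the last character.
Applying both steps to "bvsfldoe": "xrobhzka", then "xrobhzk".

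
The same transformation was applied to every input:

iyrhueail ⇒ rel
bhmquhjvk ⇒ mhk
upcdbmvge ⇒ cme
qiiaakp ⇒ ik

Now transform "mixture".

The transformation: keep one character in every 3, starting at position 3 (positions 3rd, 6th, 9th, ...).
On "mixture" that produces "xr".

xr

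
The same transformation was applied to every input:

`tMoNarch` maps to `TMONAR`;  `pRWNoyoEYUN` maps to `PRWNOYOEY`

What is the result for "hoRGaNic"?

HORGAN

The rule is to delete the last 2 characters, then convert every letter to uppercase.
Starting from "hoRGaNic": after the first operation, "hoRGaN"; after the second, "HORGAN".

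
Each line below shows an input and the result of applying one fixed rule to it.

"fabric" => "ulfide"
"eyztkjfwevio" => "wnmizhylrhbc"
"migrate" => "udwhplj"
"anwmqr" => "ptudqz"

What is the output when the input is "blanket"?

qnhweod

The pattern: move the first 3 characters to the end (rotate left by 3), then shift every letter 3 places forward in the alphabet (wrapping around).
Starting from "blanket": after the first operation, "nketbla"; after the second, "qnhweod".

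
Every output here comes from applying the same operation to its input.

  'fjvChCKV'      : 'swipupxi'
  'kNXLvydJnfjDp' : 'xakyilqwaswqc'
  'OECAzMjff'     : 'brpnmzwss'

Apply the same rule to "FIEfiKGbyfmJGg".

The pattern: shift every letter 13 places forward in the alphabet (wrapping around) — i.e. ROT13, then convert every letter to lowercase.
Starting from "FIEfiKGbyfmJGg": after the first operation, "SVRsvXTolszWTt"; after the second, "svrsvxtolszwtt".

svrsvxtolszwtt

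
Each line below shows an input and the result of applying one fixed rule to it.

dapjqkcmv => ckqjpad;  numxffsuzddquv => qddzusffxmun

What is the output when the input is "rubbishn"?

The rule is to reverse the string, then delete the first 2 characters.
"rubbishn" → "sibbur".

sibbur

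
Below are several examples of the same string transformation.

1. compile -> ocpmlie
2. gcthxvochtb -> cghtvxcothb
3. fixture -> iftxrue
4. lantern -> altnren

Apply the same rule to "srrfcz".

rsfrzc

The transformation: swap each adjacent pair of characters (1↔2, 3↔4, ...).
"srrfcz" → "rsfrzc".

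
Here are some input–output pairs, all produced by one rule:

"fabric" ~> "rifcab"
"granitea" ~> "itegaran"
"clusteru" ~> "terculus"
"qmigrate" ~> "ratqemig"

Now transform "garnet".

negtar

The pattern: swap the first and last characters, then swap the front and back halves of the string.
Working it through for "garnet": intermediate "tarneg", final "negtar".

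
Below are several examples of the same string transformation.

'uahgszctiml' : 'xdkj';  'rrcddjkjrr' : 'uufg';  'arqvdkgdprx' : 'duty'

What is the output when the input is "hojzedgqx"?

krmc

The pattern: shift every letter 3 places forward in the alphabet (wrapping around), then keep only the first 4 characters.
Doing the same to "hojzedgqx": "krmc".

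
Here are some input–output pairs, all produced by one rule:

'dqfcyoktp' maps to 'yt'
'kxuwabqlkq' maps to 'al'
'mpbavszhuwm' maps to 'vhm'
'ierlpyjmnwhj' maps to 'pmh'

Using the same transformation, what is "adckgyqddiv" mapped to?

Each output is the input with this applied: delete the first 2 characters, then keep one character in every 3, starting at position 3 (positions 3rd, 6th, 9th, ...).
Applying both steps to "adckgyqddiv": "ckgyqddiv", then "gdv".

gdv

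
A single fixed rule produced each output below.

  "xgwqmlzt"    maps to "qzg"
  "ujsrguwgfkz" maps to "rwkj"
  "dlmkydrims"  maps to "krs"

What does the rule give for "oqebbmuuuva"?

The pattern: move the first 2 characters to the end (rotate left by 2), then keep one character in every 3, starting at position 2 (positions 2nd, 5th, 8th, ...).
Starting from "oqebbmuuuva": after the first operation, "ebbmuuuvaoq"; after the second, "buvq".

buvq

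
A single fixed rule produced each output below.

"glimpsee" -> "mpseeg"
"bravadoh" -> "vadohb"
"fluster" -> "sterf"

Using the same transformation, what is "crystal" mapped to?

stalc

Each output is the input with this applied: move the first character to the end, then delete the first 2 characters.
On "crystal": the first step gives "rystalc", and the second then gives "stalc".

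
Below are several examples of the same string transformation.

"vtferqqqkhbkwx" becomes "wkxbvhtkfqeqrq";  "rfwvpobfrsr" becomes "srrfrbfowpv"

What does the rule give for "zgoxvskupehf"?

hefpzugkosxv

The pattern: move the last 2 characters to the front (rotate right by 2), then take characters alternately from the front and the back (1st, last, 2nd, 2nd-last, ...).
For "zgoxvskupehf" the result is "hefpzugkosxv".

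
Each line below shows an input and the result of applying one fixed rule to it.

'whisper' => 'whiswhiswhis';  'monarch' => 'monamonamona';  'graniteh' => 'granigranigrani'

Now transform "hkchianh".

hkchihkchihkchi

Looking at the pairs, the operation is to delete the last 3 characters, then write the whole string 3 times in a row.
Applying both steps to "hkchianh": "hkchi", then "hkchihkchihkchi".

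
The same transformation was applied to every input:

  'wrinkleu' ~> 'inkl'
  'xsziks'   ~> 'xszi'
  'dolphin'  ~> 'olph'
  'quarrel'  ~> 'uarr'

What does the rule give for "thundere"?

unde

Rule — move the last 2 characters to the front (rotate right by 2), then keep only the last 4 characters.
Applying that to "thundere" gives "unde".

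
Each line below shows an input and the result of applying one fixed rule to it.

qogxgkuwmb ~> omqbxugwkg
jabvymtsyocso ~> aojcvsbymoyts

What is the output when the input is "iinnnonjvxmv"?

imivnvnxonnj

Looking at the pairs, the operation is to swap each adjacent pair of characters (1↔2, 3↔4, ...), then take characters alternately from the front and the back (1st, last, 2nd, 2nd-last, ...).
On "iinnnonjvxmv": the first step gives "iinnonjnxvvm", and the second then gives "imivnvnxonnj".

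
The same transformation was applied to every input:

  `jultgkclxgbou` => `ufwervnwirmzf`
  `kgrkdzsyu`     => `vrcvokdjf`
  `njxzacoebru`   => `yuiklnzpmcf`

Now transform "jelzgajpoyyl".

upwkrluazjjw

The rule is to shift every letter 11 places forward in the alphabet (wrapping around).
"jelzgajpoyyl" → "upwkrluazjjw".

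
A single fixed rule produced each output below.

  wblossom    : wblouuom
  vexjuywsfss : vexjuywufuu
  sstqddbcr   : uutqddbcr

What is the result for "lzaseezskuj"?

The pattern: replace every "s" with "u".
On "lzaseezskuj" that produces "lzaueezukuj".

lzaueezukuj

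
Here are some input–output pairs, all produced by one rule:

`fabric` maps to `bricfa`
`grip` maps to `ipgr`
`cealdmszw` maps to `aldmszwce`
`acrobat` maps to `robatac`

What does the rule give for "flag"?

agfl

The transformation: move the first 2 characters to the end (rotate left by 2).
Applying that to "flag" gives "agfl".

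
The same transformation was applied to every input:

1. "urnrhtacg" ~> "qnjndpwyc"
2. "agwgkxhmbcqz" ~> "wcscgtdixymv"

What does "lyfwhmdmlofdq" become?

Looking at the pairs, the operation is to shift every letter 4 places backward in the alphabet (wrapping around).
So "lyfwhmdmlofdq" becomes "hubsdizihkbzm".

hubsdizihkbzm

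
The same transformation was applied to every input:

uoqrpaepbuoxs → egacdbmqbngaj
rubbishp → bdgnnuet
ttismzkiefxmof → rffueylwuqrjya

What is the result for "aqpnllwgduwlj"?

vmcbzxxispgix

Looking at the pairs, the operation is to move the last character to the front, then shift every letter 12 places forward in the alphabet (wrapping around).
"aqpnllwgduwlj" → "vmcbzxxispgix".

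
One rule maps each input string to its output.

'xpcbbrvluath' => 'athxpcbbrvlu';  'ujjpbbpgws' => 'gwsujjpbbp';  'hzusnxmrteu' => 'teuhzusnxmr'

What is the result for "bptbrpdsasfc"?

sfcbptbrpdsa

The pattern: move the last 3 characters to the front (rotate right by 3).
"bptbrpdsasfc" → "sfcbptbrpdsa".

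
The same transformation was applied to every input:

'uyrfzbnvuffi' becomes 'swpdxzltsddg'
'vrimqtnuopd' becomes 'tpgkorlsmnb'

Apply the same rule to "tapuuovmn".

The transformation: shift every letter 2 places backward in the alphabet (wrapping around).
So "tapuuovmn" becomes "rynssmtkl".

rynssmtkl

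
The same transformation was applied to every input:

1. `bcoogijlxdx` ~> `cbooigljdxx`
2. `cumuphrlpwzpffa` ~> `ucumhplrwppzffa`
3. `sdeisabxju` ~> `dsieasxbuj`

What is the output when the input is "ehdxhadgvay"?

What's happening: swap each adjacent pair of characters (1↔2, 3↔4, ...).
For "ehdxhadgvay" the result is "hexdahgdavy".

hexdahgdavy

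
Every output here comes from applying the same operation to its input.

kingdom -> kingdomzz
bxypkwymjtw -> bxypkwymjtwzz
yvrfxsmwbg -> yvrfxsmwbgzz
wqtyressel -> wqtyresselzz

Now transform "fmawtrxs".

What's happening: append "zz".
So "fmawtrxs" becomes "fmawtrxszz".

fmawtrxszz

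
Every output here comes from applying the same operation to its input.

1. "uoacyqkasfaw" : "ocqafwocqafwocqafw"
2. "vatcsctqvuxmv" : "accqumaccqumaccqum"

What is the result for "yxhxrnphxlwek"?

Rule — keep every other character starting from the second (positions 2nd, 4th, 6th, ...), then write the whole string 3 times in a row.
Working it through for "yxhxrnphxlwek": intermediate "xxnhle", final "xxnhlexxnhlexxnhle".

xxnhlexxnhlexxnhle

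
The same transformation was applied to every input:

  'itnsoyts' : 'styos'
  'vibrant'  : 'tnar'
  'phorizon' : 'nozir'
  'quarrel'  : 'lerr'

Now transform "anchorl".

In each case the input is transformed by: reverse the string, then delete the last 3 characters.
Starting from "anchorl": after the first operation, "lrohcna"; after the second, "lroh".
(Check on "phorizon": → "nozirohp" → "nozir" ✓)

lroh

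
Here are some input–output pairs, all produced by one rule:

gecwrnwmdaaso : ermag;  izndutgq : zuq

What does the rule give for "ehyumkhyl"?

hmy

The rule is to move the first character to the end, then keep one character in every 3, starting at position 1 (positions 1st, 4th, 7th, ...).
On "ehyumkhyl" that produces "hmy".
(Check on "gecwrnwmdaaso": → "ecwrnwmdaasog" → "ermag" ✓)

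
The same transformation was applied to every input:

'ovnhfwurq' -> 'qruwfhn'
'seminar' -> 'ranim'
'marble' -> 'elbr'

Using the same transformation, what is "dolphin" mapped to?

The rule is to delete the first 2 characters, then reverse the string.
For "dolphin", step one produces "lphin"; step two turns that into "nihpl".

nihpl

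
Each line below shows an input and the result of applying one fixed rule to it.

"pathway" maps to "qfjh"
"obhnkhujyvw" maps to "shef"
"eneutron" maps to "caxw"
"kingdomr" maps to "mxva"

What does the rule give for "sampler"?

In each case the input is transformed by: shift every letter 9 places forward in the alphabet (wrapping around), then keep only the last 4 characters.
Starting from "sampler": after the first operation, "bjvyuna"; after the second, "yuna".

yuna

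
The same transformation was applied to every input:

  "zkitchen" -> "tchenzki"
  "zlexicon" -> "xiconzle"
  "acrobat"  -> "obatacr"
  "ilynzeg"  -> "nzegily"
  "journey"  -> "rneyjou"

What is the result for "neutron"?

The transformation: move the first 3 characters to the end (rotate left by 3).
For "neutron" the result is "tronneu".

tronneu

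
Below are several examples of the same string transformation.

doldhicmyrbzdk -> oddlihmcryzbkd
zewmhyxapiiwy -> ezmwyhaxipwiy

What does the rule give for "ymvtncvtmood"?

What's happening: swap each adjacent pair of characters (1↔2, 3↔4, ...).
On "ymvtncvtmood" that produces "mytvcntvomdo".

mytvcntvomdo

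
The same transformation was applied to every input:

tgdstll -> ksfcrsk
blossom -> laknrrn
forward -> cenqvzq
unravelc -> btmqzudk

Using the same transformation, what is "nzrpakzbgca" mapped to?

zmyqozjyafb

Each output is the input with this applied: shift every letter 1 place backward in the alphabet (wrapping around), then move the last character to the front.
So "nzrpakzbgca" becomes "zmyqozjyafb".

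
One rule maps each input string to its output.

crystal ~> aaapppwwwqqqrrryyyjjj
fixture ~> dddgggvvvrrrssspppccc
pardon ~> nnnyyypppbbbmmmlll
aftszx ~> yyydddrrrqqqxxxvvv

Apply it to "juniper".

What's happening: shift every letter 2 places backward in the alphabet (wrapping around), then repeat every character 3 times.
Starting from "juniper": after the first operation, "hslgncp"; after the second, "hhhssslllgggnnncccppp".

hhhssslllgggnnncccppp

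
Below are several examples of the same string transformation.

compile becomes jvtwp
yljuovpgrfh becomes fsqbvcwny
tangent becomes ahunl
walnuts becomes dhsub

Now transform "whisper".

dopzw

The pattern: shift every letter 7 places forward in the alphabet (wrapping around), then delete the last 2 characters.
On "whisper": the first step gives "dopzwly", and the second then gives "dopzw".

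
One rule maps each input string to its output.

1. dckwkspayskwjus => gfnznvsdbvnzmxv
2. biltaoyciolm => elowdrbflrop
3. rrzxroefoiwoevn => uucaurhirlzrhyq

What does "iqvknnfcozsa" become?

ltynqqifrcvd

Each output is the input with this applied: shift every letter 3 places forward in the alphabet (wrapping around).
"iqvknnfcozsa" → "ltynqqifrcvd".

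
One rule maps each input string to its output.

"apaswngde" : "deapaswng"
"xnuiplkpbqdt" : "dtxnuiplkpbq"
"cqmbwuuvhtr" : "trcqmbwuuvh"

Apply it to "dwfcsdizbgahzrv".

rvdwfcsdizbgahz

Rule — move the last 2 characters to the front (rotate right by 2).
Applying that to "dwfcsdizbgahzrv" gives "rvdwfcsdizbgahz".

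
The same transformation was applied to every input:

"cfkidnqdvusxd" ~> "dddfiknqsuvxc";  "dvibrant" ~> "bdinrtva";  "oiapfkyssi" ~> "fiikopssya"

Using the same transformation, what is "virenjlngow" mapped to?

gijlnnorvwe

Each output is the input with this applied: sort the characters into alphabetical order, then move the first character to the end.
Working it through for "virenjlngow": intermediate "egijlnnorvw", final "gijlnnorvwe".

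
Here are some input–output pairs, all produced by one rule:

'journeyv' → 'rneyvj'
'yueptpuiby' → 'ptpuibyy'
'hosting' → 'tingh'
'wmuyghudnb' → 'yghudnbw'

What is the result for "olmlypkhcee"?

lypkhceeo

The pattern: move the first 3 characters to the end (rotate left by 3), then delete the last 2 characters.
"olmlypkhcee" → "lypkhceeolm" → "lypkhceeo".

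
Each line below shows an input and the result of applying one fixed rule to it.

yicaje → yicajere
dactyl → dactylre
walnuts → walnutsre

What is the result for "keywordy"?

The pattern: append "re".
For "keywordy" the result is "keywordyre".

keywordyre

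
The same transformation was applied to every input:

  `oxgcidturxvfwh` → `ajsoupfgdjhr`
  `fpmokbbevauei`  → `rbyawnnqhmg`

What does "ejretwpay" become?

The pattern: delete the last 2 characters, then shift every letter 12 places forward in the alphabet (wrapping around).
On "ejretwpay": the first step gives "ejretwp", and the second then gives "qvdqfib".

qvdqfib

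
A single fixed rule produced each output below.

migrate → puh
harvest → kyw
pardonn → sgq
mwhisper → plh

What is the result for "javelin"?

In each case the input is transformed by: shift every letter 3 places forward in the alphabet (wrapping around), then keep one character in every 3, starting at position 1 (positions 1st, 4th, 7th, ...).
"javelin" → "mdyholq" → "mhq".

mhq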